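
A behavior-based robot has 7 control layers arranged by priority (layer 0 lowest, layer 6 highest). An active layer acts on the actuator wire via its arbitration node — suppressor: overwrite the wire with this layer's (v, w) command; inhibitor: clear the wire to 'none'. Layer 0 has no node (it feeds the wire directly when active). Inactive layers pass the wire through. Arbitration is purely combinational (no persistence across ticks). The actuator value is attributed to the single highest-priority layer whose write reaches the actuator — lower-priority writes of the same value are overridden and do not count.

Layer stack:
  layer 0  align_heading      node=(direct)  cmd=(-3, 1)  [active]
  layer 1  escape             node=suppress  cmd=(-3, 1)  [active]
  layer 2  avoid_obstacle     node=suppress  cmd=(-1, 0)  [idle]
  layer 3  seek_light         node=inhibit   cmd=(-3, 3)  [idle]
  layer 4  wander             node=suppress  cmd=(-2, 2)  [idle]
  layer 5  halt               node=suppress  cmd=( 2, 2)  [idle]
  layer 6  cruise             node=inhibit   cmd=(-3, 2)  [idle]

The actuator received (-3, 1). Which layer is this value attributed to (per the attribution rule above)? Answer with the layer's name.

layer 0 (align_heading) active — direct: (-3, 1)
layer 1 (escape) active — suppresses: (-3, 1)
layer 2 (avoid_obstacle) idle — unchanged: (-3, 1)
layer 3 (seek_light) idle — unchanged: (-3, 1)
layer 4 (wander) idle — unchanged: (-3, 1)
layer 5 (halt) idle — unchanged: (-3, 1)
layer 6 (cruise) idle — unchanged: (-3, 1)
→ actuator (-3, 1)
last writer: layer 1 = escape

escape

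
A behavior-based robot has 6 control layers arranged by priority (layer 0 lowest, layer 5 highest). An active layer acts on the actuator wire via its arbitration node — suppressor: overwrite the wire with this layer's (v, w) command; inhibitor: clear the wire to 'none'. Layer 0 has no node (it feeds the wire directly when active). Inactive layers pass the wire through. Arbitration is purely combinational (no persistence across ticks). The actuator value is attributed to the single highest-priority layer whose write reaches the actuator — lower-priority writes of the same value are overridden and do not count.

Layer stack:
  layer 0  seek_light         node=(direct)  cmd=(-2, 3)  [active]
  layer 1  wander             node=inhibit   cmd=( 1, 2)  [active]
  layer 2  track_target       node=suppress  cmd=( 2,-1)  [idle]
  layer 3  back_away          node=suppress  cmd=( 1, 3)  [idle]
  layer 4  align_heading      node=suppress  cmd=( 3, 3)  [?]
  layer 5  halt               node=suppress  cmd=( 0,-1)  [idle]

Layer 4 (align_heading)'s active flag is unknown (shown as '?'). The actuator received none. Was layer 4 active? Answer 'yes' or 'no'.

no

If layer 4 is active=yes:
  actuator would be (3, 3)
If layer 4 is active=no:
  actuator would be none
Observed none, so layer 4 was idle.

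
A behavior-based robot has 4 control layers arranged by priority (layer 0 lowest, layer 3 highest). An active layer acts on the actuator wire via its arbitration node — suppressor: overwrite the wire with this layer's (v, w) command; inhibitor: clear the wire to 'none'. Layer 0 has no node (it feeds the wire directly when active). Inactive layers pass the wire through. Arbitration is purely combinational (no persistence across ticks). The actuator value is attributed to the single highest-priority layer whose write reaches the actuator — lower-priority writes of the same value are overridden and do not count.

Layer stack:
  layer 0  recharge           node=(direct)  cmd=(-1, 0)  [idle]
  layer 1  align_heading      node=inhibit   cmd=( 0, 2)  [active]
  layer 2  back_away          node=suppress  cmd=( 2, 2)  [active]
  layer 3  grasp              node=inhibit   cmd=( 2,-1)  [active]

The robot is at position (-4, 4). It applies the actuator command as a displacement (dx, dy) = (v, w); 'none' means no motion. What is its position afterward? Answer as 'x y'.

-4 4

layer 0 (recharge) idle — none
layer 1 (align_heading) active — inhibits: none
layer 2 (back_away) active — suppresses: (2, 2)
layer 3 (grasp) active — inhibits: none
→ actuator none
position: (-4, 4) + none = (-4, 4)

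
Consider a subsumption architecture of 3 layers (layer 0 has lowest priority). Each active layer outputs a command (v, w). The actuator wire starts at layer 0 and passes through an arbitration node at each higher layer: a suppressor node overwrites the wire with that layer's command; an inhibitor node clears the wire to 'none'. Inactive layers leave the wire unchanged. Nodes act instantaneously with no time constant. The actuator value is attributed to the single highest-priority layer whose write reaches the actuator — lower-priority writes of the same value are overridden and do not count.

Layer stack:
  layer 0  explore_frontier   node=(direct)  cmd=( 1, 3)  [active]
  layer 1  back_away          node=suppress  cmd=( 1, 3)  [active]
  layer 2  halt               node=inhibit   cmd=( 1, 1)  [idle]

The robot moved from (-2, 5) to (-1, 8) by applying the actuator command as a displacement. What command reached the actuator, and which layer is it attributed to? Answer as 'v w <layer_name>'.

1 3 back_away

displacement = (-1, 8) − (-2, 5) = (1, 3)
layer 0 (explore_frontier) active — direct: (1, 3)
layer 1 (back_away) active — suppresses: (1, 3)
layer 2 (halt) idle — unchanged: (1, 3)
→ actuator (1, 3) — from layer 1 (back_away)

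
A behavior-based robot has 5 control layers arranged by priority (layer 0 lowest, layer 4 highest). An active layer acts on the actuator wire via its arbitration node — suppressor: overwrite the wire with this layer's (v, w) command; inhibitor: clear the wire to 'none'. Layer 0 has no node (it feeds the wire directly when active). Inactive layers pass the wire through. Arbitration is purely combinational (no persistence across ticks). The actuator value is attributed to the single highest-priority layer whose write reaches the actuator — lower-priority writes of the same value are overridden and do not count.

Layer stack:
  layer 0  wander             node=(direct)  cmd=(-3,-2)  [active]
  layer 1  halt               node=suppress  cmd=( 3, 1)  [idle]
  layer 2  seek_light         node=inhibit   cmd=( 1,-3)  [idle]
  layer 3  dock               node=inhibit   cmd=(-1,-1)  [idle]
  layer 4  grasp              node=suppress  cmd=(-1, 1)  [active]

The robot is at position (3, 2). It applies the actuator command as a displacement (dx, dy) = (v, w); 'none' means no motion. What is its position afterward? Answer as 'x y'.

2 3

layer 0 (wander) active — direct: (-3, -2)
layer 1 (halt) idle — unchanged: (-3, -2)
layer 2 (seek_light) idle — unchanged: (-3, -2)
layer 3 (dock) idle — unchanged: (-3, -2)
layer 4 (grasp) active — suppresses: (-1, 1)
→ actuator (-1, 1)
position: (3, 2) + (-1, 1) = (2, 3)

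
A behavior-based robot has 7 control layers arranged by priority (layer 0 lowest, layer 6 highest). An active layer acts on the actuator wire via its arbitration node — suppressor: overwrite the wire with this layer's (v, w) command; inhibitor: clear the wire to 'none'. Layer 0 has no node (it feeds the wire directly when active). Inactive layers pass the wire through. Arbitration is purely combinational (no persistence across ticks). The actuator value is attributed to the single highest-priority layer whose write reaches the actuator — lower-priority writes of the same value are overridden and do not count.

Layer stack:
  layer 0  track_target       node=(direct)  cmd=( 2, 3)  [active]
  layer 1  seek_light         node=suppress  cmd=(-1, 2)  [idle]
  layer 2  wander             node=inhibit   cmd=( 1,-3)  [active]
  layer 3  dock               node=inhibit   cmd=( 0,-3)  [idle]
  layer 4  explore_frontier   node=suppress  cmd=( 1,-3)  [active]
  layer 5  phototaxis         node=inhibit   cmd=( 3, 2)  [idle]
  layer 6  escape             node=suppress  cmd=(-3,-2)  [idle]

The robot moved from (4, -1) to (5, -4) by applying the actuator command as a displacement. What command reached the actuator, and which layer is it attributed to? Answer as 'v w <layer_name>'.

1 -3 explore_frontier

displacement = (5, -4) − (4, -1) = (1, -3)
[0] track_target on; wire := (2, 3)
[1] seek_light off; pass (2, 3)
[2] wander on (inhibit); wire := none
[3] dock off; pass none
[4] explore_frontier on (suppress); wire := (1, -3)
[5] phototaxis off; pass (1, -3)
[6] escape off; pass (1, -3)
output (1, -3) — from layer 4 (explore_frontier)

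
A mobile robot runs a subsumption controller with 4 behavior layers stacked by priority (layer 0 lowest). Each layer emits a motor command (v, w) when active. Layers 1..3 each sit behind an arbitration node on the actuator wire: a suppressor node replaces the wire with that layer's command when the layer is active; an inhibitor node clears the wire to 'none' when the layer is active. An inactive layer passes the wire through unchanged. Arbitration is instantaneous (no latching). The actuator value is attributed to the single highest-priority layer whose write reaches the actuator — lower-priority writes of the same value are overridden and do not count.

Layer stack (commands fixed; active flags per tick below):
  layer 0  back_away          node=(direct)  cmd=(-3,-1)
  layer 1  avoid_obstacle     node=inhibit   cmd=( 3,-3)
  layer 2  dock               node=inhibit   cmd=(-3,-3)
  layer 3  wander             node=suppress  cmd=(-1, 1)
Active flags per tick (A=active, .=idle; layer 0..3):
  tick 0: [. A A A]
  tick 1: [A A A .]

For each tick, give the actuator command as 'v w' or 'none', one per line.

tick 0:
  layer 0 (back_away) idle — none
  layer 1 (avoid_obstacle) active — inhibits: none
  layer 2 (dock) active — inhibits: none
  layer 3 (wander) active — suppresses: (-1, 1)
  → actuator (-1, 1)
tick 1:
  layer 0 (back_away) active — direct: (-3, -1)
  layer 1 (avoid_obstacle) active — inhibits: none
  layer 2 (dock) active — inhibits: none
  layer 3 (wander) idle — unchanged: none
  → actuator none

-1 1
none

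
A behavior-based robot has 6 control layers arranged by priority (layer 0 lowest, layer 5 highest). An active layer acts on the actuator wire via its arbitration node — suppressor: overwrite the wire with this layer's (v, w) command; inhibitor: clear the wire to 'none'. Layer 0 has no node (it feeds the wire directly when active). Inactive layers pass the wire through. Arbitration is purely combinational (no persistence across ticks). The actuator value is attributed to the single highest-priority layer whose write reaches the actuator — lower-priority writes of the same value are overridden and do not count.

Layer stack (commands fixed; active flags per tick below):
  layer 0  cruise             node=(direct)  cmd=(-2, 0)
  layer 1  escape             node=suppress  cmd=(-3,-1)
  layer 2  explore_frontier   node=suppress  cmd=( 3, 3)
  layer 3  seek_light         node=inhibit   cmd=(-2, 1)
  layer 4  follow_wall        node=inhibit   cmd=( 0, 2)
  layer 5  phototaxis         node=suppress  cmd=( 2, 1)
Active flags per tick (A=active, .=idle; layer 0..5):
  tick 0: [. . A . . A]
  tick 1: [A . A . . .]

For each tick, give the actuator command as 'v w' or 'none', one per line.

2 1
3 3

tick 0:
  layer 0 (cruise) idle — none
  layer 1 (escape) idle — unchanged: none
  layer 2 (explore_frontier) active — suppresses: (3, 3)
  layer 3 (seek_light) idle — unchanged: (3, 3)
  layer 4 (follow_wall) idle — unchanged: (3, 3)
  layer 5 (phototaxis) active — suppresses: (2, 1)
  → actuator (2, 1)
tick 1:
  layer 0 (cruise) active — direct: (-2, 0)
  layer 1 (escape) idle — unchanged: (-2, 0)
  layer 2 (explore_frontier) active — suppresses: (3, 3)
  layer 3 (seek_light) idle — unchanged: (3, 3)
  layer 4 (follow_wall) idle — unchanged: (3, 3)
  layer 5 (phototaxis) idle — unchanged: (3, 3)
  → actuator (3, 3)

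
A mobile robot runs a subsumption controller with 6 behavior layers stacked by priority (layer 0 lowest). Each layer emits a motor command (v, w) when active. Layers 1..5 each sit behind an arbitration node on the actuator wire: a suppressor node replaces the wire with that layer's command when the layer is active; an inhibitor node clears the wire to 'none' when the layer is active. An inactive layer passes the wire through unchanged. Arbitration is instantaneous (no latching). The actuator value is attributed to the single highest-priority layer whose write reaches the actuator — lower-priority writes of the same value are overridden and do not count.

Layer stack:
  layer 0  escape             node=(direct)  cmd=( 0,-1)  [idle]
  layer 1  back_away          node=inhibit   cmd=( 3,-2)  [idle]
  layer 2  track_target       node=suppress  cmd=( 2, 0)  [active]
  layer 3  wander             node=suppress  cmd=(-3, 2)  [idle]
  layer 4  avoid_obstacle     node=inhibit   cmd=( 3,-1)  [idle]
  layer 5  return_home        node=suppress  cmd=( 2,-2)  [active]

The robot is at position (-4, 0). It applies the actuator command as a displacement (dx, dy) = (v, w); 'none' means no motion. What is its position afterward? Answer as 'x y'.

-2 -2

[0] escape off; wire := none
[1] back_away off; pass none
[2] track_target on (suppress); wire := (2, 0)
[3] wander off; pass (2, 0)
[4] avoid_obstacle off; pass (2, 0)
[5] return_home on (suppress); wire := (2, -2)
output (2, -2)
position: (-4, 0) + (2, -2) = (-2, -2)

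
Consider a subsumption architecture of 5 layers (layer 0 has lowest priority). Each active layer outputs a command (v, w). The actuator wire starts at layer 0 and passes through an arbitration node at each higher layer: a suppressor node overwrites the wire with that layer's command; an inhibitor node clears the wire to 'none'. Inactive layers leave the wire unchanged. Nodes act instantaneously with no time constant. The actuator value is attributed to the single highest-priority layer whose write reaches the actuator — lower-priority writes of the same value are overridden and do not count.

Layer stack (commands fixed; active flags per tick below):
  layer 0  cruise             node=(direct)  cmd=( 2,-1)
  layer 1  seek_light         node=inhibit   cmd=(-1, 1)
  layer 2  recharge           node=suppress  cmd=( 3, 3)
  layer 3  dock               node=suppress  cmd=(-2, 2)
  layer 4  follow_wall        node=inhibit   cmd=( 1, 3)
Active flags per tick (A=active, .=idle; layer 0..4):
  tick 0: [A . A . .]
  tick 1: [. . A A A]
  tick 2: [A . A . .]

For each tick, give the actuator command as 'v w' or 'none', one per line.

tick 0:
  L0 cruise: active, feeds wire = (2, -1)
  L1 seek_light: idle → wire stays (2, -1)
  L2 recharge: active, suppressor → wire = (3, 3)
  L3 dock: idle → wire stays (3, 3)
  L4 follow_wall: idle → wire stays (3, 3)
  actuator = (3, 3)
tick 1:
  L0 cruise: idle → wire = none
  L1 seek_light: idle → wire stays none
  L2 recharge: active, suppressor → wire = (3, 3)
  L3 dock: active, suppressor → wire = (-2, 2)
  L4 follow_wall: active, inhibitor → wire = none
  actuator = none
tick 2:
  L0 cruise: active, feeds wire = (2, -1)
  L1 seek_light: idle → wire stays (2, -1)
  L2 recharge: active, suppressor → wire = (3, 3)
  L3 dock: idle → wire stays (3, 3)
  L4 follow_wall: idle → wire stays (3, 3)
  actuator = (3, 3)

3 3
none
3 3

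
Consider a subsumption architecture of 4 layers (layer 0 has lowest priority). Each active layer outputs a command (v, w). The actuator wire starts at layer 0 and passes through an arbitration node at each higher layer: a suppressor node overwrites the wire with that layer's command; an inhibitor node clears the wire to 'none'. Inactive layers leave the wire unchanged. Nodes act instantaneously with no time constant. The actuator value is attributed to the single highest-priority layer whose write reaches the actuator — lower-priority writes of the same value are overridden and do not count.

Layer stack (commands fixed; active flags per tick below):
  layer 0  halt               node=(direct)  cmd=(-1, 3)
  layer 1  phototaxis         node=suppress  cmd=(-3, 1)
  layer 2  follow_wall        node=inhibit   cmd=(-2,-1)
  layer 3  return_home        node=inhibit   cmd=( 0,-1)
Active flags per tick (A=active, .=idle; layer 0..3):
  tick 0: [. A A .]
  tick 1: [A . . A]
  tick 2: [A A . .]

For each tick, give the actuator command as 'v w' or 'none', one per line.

none
none
-3 1

tick 0:
  L0 halt: idle → wire = none
  L1 phototaxis: active, suppressor → wire = (-3, 1)
  L2 follow_wall: active, inhibitor → wire = none
  L3 return_home: idle → wire stays none
  actuator = none
tick 1:
  L0 halt: active, feeds wire = (-1, 3)
  L1 phototaxis: idle → wire stays (-1, 3)
  L2 follow_wall: idle → wire stays (-1, 3)
  L3 return_home: active, inhibitor → wire = none
  actuator = none
tick 2:
  L0 halt: active, feeds wire = (-1, 3)
  L1 phototaxis: active, suppressor → wire = (-3, 1)
  L2 follow_wall: idle → wire stays (-3, 1)
  L3 return_home: idle → wire stays (-3, 1)
  actuator = (-3, 1)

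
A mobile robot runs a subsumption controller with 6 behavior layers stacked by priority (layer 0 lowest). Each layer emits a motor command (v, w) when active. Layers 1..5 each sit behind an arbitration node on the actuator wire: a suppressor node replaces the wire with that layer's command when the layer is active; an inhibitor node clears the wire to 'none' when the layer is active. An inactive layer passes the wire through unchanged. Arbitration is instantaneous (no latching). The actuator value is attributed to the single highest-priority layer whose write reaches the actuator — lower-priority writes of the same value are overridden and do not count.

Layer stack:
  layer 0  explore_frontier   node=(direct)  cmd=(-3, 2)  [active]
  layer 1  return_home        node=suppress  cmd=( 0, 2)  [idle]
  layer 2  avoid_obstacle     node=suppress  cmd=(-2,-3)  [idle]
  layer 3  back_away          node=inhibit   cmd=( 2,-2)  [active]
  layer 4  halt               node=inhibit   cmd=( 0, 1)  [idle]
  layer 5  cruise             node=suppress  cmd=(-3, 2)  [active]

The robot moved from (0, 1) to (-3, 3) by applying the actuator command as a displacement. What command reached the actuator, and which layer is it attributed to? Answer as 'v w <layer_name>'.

displacement = (-3, 3) − (0, 1) = (-3, 2)
L0 explore_frontier: active, feeds wire = (-3, 2)
L1 return_home: idle → wire stays (-3, 2)
L2 avoid_obstacle: idle → wire stays (-3, 2)
L3 back_away: active, inhibitor → wire = none
L4 halt: idle → wire stays none
L5 cruise: active, suppressor → wire = (-3, 2)
actuator = (-3, 2) — from layer 5 (cruise)

-3 2 cruise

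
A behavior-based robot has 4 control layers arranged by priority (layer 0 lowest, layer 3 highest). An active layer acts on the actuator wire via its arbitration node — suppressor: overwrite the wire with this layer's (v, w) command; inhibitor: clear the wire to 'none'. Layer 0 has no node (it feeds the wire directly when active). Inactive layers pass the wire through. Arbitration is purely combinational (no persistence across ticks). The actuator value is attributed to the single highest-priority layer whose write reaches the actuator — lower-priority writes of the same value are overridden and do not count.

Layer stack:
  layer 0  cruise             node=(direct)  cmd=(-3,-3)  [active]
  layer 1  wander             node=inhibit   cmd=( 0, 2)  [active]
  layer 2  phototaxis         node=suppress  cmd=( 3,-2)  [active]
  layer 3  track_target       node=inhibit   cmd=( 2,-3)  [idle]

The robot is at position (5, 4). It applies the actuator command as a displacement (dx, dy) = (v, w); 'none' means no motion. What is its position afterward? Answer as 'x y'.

8 2

[0] cruise on; wire := (-3, -3)
[1] wander on (inhibit); wire := none
[2] phototaxis on (suppress); wire := (3, -2)
[3] track_target off; pass (3, -2)
output (3, -2)
position: (5, 4) + (3, -2) = (8, 2)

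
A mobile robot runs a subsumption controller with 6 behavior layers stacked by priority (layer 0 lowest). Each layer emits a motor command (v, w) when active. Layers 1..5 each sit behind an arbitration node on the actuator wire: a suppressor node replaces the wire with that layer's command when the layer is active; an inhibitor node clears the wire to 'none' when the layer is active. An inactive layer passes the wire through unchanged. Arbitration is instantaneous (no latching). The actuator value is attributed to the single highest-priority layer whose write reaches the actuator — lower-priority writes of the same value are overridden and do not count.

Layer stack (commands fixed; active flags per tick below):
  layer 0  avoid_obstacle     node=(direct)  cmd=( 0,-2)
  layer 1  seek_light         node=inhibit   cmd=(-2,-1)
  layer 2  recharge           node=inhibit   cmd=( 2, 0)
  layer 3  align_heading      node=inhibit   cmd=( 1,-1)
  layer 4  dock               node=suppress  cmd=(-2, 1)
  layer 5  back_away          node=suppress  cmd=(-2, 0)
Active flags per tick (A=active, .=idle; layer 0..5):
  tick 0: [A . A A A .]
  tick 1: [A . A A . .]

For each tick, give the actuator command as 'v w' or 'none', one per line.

tick 0:
  L0 avoid_obstacle: active, feeds wire = (0, -2)
  L1 seek_light: idle → wire stays (0, -2)
  L2 recharge: active, inhibitor → wire = none
  L3 align_heading: active, inhibitor → wire = none
  L4 dock: active, suppressor → wire = (-2, 1)
  L5 back_away: idle → wire stays (-2, 1)
  actuator = (-2, 1)
tick 1:
  L0 avoid_obstacle: active, feeds wire = (0, -2)
  L1 seek_light: idle → wire stays (0, -2)
  L2 recharge: active, inhibitor → wire = none
  L3 align_heading: active, inhibitor → wire = none
  L4 dock: idle → wire stays none
  L5 back_away: idle → wire stays none
  actuator = none

-2 1
none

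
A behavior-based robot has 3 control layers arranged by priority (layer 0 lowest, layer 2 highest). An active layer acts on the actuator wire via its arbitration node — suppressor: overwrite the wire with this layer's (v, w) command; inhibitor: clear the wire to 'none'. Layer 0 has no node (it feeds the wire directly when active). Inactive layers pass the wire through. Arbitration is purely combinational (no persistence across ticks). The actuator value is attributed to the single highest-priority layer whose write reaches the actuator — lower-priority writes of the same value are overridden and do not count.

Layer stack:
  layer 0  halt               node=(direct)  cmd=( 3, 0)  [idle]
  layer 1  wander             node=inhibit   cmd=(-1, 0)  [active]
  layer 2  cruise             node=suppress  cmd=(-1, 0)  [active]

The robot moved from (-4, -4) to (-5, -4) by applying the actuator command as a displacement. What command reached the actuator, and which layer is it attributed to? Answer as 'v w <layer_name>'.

displacement = (-5, -4) − (-4, -4) = (-1, 0)
L0 halt: idle → wire = none
L1 wander: active, inhibitor → wire = none
L2 cruise: active, suppressor → wire = (-1, 0)
actuator = (-1, 0) — from layer 2 (cruise)

-1 0 cruise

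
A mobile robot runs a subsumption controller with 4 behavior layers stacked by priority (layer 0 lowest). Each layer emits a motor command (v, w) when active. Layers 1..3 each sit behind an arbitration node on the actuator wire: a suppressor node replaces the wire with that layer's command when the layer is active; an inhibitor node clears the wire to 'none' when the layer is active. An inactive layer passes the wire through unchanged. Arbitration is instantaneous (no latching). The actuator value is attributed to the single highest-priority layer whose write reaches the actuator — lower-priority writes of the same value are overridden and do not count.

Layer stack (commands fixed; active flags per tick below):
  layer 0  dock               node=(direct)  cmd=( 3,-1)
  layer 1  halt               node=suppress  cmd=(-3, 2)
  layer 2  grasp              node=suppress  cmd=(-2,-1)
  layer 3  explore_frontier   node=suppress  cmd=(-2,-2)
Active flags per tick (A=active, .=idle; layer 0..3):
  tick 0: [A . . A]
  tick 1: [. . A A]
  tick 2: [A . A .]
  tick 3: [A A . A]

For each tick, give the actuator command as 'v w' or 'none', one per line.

-2 -2
-2 -2
-2 -1
-2 -2

tick 0:
  layer 0 (dock) active — direct: (3, -1)
  layer 1 (halt) idle — unchanged: (3, -1)
  layer 2 (grasp) idle — unchanged: (3, -1)
  layer 3 (explore_frontier) active — suppresses: (-2, -2)
  → actuator (-2, -2)
tick 1:
  layer 0 (dock) idle — none
  layer 1 (halt) idle — unchanged: none
  layer 2 (grasp) active — suppresses: (-2, -1)
  layer 3 (explore_frontier) active — suppresses: (-2, -2)
  → actuator (-2, -2)
tick 2:
  layer 0 (dock) active — direct: (3, -1)
  layer 1 (halt) idle — unchanged: (3, -1)
  layer 2 (grasp) active — suppresses: (-2, -1)
  layer 3 (explore_frontier) idle — unchanged: (-2, -1)
  → actuator (-2, -1)
tick 3:
  layer 0 (dock) active — direct: (3, -1)
  layer 1 (halt) active — suppresses: (-3, 2)
  layer 2 (grasp) idle — unchanged: (-3, 2)
  layer 3 (explore_frontier) active — suppresses: (-2, -2)
  → actuator (-2, -2)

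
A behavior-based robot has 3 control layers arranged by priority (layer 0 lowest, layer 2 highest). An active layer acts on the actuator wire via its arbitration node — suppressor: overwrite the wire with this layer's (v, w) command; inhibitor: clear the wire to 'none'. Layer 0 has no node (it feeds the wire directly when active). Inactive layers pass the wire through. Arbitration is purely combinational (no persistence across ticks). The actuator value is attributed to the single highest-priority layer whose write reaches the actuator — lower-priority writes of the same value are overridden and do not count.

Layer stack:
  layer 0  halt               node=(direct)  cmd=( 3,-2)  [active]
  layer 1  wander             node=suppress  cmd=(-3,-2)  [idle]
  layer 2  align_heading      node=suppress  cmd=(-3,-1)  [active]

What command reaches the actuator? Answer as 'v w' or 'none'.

-3 -1

layer 0 (halt) active — direct: (3, -2)
layer 1 (wander) idle — unchanged: (3, -2)
layer 2 (align_heading) active — suppresses: (-3, -1)
→ actuator (-3, -1)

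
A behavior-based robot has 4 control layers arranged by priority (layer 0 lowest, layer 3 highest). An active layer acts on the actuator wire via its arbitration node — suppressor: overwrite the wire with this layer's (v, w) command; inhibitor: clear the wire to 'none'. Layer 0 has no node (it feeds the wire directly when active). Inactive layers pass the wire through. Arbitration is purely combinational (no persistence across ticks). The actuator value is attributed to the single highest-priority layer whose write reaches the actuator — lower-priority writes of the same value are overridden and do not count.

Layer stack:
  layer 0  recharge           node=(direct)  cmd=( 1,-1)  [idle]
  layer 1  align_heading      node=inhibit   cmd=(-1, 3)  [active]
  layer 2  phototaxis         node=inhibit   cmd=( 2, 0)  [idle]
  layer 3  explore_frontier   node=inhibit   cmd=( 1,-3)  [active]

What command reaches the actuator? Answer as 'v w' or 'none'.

none

layer 0 (recharge) idle — none
layer 1 (align_heading) active — inhibits: none
layer 2 (phototaxis) idle — unchanged: none
layer 3 (explore_frontier) active — inhibits: none
→ actuator none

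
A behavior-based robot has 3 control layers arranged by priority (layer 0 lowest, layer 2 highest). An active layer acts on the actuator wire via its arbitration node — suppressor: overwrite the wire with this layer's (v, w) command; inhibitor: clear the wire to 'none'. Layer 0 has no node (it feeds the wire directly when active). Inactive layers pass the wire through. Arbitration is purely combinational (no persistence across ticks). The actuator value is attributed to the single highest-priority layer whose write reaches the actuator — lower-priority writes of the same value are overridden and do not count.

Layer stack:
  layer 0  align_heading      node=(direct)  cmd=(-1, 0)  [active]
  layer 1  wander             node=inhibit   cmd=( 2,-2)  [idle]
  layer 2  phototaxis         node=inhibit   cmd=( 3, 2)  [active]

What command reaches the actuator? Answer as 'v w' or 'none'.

none

[0] align_heading on; wire := (-1, 0)
[1] wander off; pass (-1, 0)
[2] phototaxis on (inhibit); wire := none
output none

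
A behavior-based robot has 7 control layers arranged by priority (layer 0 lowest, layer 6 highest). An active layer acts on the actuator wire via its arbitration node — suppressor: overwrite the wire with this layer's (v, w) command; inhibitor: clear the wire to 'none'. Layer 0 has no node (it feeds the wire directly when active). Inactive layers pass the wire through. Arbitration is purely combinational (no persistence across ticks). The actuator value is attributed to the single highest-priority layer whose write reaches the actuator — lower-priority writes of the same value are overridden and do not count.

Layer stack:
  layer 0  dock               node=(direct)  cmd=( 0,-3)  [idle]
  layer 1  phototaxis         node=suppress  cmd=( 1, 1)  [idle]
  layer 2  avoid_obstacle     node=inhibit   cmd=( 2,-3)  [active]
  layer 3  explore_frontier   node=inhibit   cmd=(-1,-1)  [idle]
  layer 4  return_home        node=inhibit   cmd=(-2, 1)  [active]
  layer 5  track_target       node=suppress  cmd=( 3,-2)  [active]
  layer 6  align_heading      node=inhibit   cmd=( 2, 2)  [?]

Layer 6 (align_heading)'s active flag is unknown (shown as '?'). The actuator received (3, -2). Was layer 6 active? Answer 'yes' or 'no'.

If layer 6 is active=yes:
  actuator would be none
If layer 6 is active=no:
  actuator would be (3, -2)
Observed (3, -2), so layer 6 was idle.

no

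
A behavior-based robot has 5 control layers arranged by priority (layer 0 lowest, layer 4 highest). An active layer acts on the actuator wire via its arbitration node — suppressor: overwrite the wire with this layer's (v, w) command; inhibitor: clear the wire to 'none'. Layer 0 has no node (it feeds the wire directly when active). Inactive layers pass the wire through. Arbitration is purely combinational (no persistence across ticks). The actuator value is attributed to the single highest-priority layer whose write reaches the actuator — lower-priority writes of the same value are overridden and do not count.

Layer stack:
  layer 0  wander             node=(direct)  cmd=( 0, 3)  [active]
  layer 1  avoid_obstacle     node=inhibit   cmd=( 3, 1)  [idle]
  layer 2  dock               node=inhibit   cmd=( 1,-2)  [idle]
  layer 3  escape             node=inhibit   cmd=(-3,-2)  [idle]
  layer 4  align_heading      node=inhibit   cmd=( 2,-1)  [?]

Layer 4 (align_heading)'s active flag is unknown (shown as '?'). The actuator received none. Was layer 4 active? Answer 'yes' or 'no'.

If layer 4 is active=yes:
  actuator would be none
If layer 4 is active=no:
  actuator would be (0, 3)
Observed none, so layer 4 was active.

yes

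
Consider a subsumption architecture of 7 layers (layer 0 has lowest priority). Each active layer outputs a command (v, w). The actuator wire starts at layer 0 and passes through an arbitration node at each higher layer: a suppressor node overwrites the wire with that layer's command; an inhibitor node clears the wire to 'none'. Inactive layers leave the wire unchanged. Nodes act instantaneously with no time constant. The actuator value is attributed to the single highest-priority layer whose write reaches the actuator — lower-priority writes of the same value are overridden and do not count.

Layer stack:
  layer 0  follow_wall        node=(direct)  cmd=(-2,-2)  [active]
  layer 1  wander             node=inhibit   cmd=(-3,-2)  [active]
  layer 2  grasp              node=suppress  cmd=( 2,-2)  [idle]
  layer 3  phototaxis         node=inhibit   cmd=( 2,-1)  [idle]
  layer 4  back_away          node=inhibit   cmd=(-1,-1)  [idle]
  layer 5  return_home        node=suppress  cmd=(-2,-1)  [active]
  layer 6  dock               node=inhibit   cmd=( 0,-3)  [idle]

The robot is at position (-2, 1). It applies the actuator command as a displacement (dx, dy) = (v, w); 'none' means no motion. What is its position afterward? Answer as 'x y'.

[0] follow_wall on; wire := (-2, -2)
[1] wander on (inhibit); wire := none
[2] grasp off; pass none
[3] phototaxis off; pass none
[4] back_away off; pass none
[5] return_home on (suppress); wire := (-2, -1)
[6] dock off; pass (-2, -1)
output (-2, -1)
position: (-2, 1) + (-2, -1) = (-4, 0)

-4 0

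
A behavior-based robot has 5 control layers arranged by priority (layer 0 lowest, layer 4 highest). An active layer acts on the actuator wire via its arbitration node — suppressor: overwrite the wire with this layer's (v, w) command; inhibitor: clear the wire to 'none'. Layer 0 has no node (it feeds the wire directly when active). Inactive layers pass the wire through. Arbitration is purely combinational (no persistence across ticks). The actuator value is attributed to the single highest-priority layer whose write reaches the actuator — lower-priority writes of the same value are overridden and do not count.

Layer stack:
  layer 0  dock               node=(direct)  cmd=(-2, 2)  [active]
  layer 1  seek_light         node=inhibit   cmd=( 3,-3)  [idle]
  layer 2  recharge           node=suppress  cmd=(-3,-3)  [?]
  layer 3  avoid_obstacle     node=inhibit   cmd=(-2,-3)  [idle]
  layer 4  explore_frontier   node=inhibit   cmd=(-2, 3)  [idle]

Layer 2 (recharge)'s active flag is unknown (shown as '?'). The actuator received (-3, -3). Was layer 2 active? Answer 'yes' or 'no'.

yes

If layer 2 is active=yes:
  actuator would be (-3, -3)
If layer 2 is active=no:
  actuator would be (-2, 2)
Observed (-3, -3), so layer 2 was active.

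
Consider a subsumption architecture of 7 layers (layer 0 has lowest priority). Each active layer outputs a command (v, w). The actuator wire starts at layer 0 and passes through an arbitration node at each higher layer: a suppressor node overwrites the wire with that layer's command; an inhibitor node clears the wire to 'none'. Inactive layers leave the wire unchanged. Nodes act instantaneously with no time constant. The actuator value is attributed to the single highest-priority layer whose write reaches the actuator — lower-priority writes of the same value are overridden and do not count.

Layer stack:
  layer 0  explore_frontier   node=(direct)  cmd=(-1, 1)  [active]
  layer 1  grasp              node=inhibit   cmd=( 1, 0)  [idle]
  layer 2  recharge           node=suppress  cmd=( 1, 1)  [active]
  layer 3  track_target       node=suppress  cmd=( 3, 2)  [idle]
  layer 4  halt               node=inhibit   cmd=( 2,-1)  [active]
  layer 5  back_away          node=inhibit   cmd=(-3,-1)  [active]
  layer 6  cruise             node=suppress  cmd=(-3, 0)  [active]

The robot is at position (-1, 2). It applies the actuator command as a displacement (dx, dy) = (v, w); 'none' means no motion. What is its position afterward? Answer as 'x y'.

layer 0 (explore_frontier) active — direct: (-1, 1)
layer 1 (grasp) idle — unchanged: (-1, 1)
layer 2 (recharge) active — suppresses: (1, 1)
layer 3 (track_target) idle — unchanged: (1, 1)
layer 4 (halt) active — inhibits: none
layer 5 (back_away) active — inhibits: none
layer 6 (cruise) active — suppresses: (-3, 0)
→ actuator (-3, 0)
position: (-1, 2) + (-3, 0) = (-4, 2)

-4 2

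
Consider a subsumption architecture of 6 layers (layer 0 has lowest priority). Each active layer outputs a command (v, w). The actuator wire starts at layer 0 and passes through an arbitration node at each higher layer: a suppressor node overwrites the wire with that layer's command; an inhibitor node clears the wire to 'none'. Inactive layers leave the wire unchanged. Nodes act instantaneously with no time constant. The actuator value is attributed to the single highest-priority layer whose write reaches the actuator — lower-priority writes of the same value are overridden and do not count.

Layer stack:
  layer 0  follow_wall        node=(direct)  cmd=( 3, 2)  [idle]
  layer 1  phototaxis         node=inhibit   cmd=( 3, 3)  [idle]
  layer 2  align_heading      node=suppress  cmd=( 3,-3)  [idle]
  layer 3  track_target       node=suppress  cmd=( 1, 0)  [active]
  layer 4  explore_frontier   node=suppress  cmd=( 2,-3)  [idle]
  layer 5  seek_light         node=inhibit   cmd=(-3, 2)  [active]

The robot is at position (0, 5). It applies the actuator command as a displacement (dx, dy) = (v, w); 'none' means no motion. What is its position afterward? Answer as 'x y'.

0 5

[0] follow_wall off; wire := none
[1] phototaxis off; pass none
[2] align_heading off; pass none
[3] track_target on (suppress); wire := (1, 0)
[4] explore_frontier off; pass (1, 0)
[5] seek_light on (inhibit); wire := none
output none
position: (0, 5) + none = (0, 5)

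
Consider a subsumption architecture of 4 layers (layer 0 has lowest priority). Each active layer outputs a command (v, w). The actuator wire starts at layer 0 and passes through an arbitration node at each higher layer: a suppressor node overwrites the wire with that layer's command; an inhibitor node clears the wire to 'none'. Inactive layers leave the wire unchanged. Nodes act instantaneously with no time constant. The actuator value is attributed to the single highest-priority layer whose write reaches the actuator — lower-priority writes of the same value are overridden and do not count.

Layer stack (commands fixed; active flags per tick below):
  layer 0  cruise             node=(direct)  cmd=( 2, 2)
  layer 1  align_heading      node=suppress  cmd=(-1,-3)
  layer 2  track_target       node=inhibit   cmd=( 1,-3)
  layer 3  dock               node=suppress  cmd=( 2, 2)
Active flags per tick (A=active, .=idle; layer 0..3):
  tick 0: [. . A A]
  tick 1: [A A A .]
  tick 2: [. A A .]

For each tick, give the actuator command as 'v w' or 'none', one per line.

tick 0:
  [0] cruise off; wire := none
  [1] align_heading off; pass none
  [2] track_target on (inhibit); wire := none
  [3] dock on (suppress); wire := (2, 2)
  output (2, 2)
tick 1:
  [0] cruise on; wire := (2, 2)
  [1] align_heading on (suppress); wire := (-1, -3)
  [2] track_target on (inhibit); wire := none
  [3] dock off; pass none
  output none
tick 2:
  [0] cruise off; wire := none
  [1] align_heading on (suppress); wire := (-1, -3)
  [2] track_target on (inhibit); wire := none
  [3] dock off; pass none
  output none

2 2
none
none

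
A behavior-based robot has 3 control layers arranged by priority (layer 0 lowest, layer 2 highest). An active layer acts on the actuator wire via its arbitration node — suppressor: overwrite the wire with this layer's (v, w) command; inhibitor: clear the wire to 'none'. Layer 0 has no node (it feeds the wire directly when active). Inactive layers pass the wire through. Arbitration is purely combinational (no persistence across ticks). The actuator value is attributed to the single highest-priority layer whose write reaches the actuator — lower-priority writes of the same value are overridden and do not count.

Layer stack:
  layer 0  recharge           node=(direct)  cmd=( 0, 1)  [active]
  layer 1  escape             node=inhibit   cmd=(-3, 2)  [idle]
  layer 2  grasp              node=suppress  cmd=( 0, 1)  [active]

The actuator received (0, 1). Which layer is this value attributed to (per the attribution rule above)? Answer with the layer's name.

L0 recharge: active, feeds wire = (0, 1)
L1 escape: idle → wire stays (0, 1)
L2 grasp: active, suppressor → wire = (0, 1)
actuator = (0, 1)
last writer: layer 2 = grasp

grasp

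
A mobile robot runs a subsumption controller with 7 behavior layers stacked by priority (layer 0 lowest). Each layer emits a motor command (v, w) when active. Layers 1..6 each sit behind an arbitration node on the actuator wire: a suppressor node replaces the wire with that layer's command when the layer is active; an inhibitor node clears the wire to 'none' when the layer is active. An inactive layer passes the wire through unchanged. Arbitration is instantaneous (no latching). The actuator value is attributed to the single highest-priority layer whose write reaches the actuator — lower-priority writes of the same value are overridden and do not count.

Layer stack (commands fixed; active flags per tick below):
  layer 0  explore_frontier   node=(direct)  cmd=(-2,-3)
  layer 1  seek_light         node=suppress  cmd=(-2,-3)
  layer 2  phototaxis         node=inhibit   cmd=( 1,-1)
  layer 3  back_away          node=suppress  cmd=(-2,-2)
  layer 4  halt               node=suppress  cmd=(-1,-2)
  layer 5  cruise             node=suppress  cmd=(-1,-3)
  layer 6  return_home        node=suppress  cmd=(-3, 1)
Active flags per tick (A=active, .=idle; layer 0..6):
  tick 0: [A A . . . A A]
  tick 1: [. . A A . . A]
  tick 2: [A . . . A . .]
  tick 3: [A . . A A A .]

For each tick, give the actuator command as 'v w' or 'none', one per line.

-3 1
-3 1
-1 -2
-1 -3

tick 0:
  L0 explore_frontier: active, feeds wire = (-2, -3)
  L1 seek_light: active, suppressor → wire = (-2, -3)
  L2 phototaxis: idle → wire stays (-2, -3)
  L3 back_away: idle → wire stays (-2, -3)
  L4 halt: idle → wire stays (-2, -3)
  L5 cruise: active, suppressor → wire = (-1, -3)
  L6 return_home: active, suppressor → wire = (-3, 1)
  actuator = (-3, 1)
tick 1:
  L0 explore_frontier: idle → wire = none
  L1 seek_light: idle → wire stays none
  L2 phototaxis: active, inhibitor → wire = none
  L3 back_away: active, suppressor → wire = (-2, -2)
  L4 halt: idle → wire stays (-2, -2)
  L5 cruise: idle → wire stays (-2, -2)
  L6 return_home: active, suppressor → wire = (-3, 1)
  actuator = (-3, 1)
tick 2:
  L0 explore_frontier: active, feeds wire = (-2, -3)
  L1 seek_light: idle → wire stays (-2, -3)
  L2 phototaxis: idle → wire stays (-2, -3)
  L3 back_away: idle → wire stays (-2, -3)
  L4 halt: active, suppressor → wire = (-1, -2)
  L5 cruise: idle → wire stays (-1, -2)
  L6 return_home: idle → wire stays (-1, -2)
  actuator = (-1, -2)
tick 3:
  L0 explore_frontier: active, feeds wire = (-2, -3)
  L1 seek_light: idle → wire stays (-2, -3)
  L2 phototaxis: idle → wire stays (-2, -3)
  L3 back_away: active, suppressor → wire = (-2, -2)
  L4 halt: active, suppressor → wire = (-1, -2)
  L5 cruise: active, suppressor → wire = (-1, -3)
  L6 return_home: idle → wire stays (-1, -3)
  actuator = (-1, -3)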